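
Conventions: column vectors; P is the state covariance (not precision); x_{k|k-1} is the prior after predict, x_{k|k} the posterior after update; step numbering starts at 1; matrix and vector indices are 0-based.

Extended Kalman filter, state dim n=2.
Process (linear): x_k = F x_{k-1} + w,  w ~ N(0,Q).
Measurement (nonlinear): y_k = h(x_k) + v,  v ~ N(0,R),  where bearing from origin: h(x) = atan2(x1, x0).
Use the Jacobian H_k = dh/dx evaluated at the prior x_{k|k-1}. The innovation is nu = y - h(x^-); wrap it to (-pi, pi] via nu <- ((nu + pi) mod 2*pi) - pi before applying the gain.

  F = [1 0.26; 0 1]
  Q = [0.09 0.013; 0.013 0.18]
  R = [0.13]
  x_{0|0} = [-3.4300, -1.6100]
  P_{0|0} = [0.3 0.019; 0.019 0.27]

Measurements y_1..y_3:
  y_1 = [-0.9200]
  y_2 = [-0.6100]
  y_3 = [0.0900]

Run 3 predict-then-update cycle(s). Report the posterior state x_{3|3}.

step 1: x^-=[-3.8486, -1.6100]  P^-=[0.4181 0.1022; 0.1022 0.4500]  H_jac=[0.0925 -0.2211]  S=[0.1514]  K=[0.1062; -0.5948]  nu=[1.8254]  x^+=[-3.6547, -2.6958]  P^+=[0.4164 0.1118; 0.1118 0.3964]
step 2: x^-=[-4.3556, -2.6958]  P^-=[0.5913 0.2278; 0.2278 0.5764]  H_jac=[0.1027 -0.1660]  S=[0.1444]  K=[0.1589; -0.5007]  nu=[1.9774]  x^+=[-4.0415, -3.6859]  P^+=[0.5877 0.2393; 0.2393 0.5402]
step 3: x^-=[-4.9998, -3.6859]  P^-=[0.8387 0.3928; 0.3928 0.7202]  H_jac=[0.0955 -0.1296]  S=[0.1400]  K=[0.2087; -0.3986]  nu=[2.5963]  x^+=[-4.4580, -4.7207]  P^+=[0.8326 0.4044; 0.4044 0.6980]

x_post = [-4.4580, -4.7207]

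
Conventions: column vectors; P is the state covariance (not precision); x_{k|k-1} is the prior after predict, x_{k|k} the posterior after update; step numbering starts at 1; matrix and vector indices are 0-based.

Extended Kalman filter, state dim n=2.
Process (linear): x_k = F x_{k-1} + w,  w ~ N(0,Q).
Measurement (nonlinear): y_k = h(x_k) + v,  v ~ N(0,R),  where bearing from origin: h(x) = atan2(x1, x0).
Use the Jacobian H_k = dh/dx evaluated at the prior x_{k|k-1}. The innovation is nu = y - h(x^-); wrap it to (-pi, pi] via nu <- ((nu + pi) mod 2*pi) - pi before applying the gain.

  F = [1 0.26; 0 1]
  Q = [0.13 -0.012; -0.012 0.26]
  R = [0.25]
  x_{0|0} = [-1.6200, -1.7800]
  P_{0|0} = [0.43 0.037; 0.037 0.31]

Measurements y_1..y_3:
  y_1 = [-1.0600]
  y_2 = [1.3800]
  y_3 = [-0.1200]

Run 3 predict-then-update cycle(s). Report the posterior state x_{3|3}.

x_post = [-3.7648, -3.1729]

step 1: x^-=[-2.0828, -1.7800]  P^-=[0.6002 0.1056; 0.1056 0.5700]  H_jac=[0.2371 -0.2775]  S=[0.3137]  K=[0.3602; -0.4243]  nu=[1.3744]  x^+=[-1.5877, -2.3632]  P^+=[0.5595 0.1536; 0.1536 0.5135]
step 2: x^-=[-2.2021, -2.3632]  P^-=[0.8040 0.2751; 0.2751 0.7735]  H_jac=[0.2265 -0.2111]  S=[0.2994]  K=[0.4143; -0.3372]  nu=[-2.5823]  x^+=[-3.2720, -1.4925]  P^+=[0.7526 0.3169; 0.3169 0.7395]
step 3: x^-=[-3.6601, -1.4925]  P^-=[1.0974 0.4972; 0.4972 0.9995]  H_jac=[0.0955 -0.2343]  S=[0.2926]  K=[-0.0398; -0.6379]  nu=[2.6344]  x^+=[-3.7648, -3.1729]  P^+=[1.0970 0.4897; 0.4897 0.8804]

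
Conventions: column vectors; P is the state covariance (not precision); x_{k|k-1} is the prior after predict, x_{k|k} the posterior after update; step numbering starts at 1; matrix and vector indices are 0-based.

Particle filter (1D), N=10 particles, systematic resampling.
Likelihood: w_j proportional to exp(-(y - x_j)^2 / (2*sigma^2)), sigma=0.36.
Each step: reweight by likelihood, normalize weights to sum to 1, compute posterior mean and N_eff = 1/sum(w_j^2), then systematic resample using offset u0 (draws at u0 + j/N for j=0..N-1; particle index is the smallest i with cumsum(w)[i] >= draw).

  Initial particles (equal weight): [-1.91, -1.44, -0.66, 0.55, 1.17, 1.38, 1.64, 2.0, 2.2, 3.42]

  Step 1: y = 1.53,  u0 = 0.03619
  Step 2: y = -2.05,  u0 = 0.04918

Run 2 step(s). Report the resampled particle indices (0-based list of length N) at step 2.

step 1: w=[0.0000, 0.0000, 0.0000, 0.0079, 0.1953, 0.2952, 0.3073, 0.1373, 0.0570, 0.0000]  mean=1.5442  Neff=4.1343  idx=[4, 4, 5, 5, 5, 6, 6, 6, 7, 7]
step 2: w=[0.4966, 0.4966, 0.0023, 0.0023, 0.0023, 0.0000, 0.0000, 0.0000, 0.0000, 0.0000]  mean=1.1714  Neff=2.0275  idx=[0, 0, 0, 0, 0, 1, 1, 1, 1, 1]

resampled_idx = [0, 0, 0, 0, 0, 1, 1, 1, 1, 1]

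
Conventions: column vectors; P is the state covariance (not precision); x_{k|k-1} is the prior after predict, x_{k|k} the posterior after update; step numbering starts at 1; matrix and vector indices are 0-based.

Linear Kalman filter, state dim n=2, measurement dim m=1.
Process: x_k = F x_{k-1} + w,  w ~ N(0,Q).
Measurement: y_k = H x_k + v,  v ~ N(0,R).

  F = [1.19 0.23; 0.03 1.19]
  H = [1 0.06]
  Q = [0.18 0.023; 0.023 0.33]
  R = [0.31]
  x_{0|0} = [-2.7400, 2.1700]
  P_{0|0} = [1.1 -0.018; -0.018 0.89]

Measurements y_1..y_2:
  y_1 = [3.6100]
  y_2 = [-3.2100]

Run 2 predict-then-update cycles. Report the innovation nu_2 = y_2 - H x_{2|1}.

step 1: x^-=[-2.7615, 2.5001]  P^-=[1.7749 0.2802; 0.2802 1.5900]  S=[2.1243]  K=[0.8435; 0.1768]  nu=[6.2215]  x^+=[2.4861, 3.6003]  P^+=[0.2637 -0.0366; -0.0366 1.5236]
step 2: x^-=[3.7865, 4.3589]  P^-=[0.6139 0.3973; 0.3973 2.4852]  S=[0.9806]  K=[0.6504; 0.5573]  nu=[-7.2580]  x^+=[-0.9343, 0.3141]  P^+=[0.1991 0.0419; 0.0419 2.1807]

innov = [-7.2580]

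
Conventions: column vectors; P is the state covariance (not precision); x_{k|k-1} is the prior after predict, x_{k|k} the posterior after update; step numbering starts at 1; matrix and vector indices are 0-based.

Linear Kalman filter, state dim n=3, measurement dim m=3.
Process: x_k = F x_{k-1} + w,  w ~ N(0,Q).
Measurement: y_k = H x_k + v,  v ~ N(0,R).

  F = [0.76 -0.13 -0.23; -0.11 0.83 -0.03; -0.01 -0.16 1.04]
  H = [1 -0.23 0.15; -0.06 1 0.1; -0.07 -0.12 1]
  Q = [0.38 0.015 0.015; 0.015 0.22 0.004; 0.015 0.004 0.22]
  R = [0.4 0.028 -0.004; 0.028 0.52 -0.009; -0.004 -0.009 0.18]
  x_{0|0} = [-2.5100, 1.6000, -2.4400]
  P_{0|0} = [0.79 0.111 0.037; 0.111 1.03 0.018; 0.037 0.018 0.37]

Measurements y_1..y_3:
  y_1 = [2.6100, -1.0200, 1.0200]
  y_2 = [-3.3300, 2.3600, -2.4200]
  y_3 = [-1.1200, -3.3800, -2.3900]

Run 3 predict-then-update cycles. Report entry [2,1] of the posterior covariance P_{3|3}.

step 1: x^-=[-1.5544, 1.6773, -2.7685]  P^-=[0.8395 -0.0913 -0.0439; -0.0913 0.9185 -0.1310; -0.0439 -0.1310 0.6402]  S=[1.3404 -0.3372 0.0572; -0.3372 1.4332 -0.1725; 0.0572 -0.1725 0.8736]  K=[0.6518 0.0345 -0.1408; -0.0836 0.5984 -0.1452; 0.0432 0.0570 0.7628]  nu=[4.9655, -2.5137, 3.8810]  x^+=[1.0487, -0.8059, 0.2630]  P^+=[0.2751 0.0542 -0.0025; 0.0542 0.3124 0.0101; -0.0025 0.0101 0.1377]
step 2: x^-=[0.8413, -0.7921, 0.3920]  P^-=[0.5422 -0.0077 -0.0230; -0.0077 0.4282 -0.0319; -0.0230 -0.0319 0.3738]  S=[0.9721 -0.1113 0.0119; -0.1113 0.9487 -0.0503; 0.0119 -0.0503 0.5734]  K=[0.5591 0.0147 -0.1150; -0.0630 0.4355 -0.1049; 0.0388 0.0470 0.6647]  nu=[-4.4123, 3.1634, -2.8481]  x^+=[-1.2516, 1.1623, -1.5239]  P^+=[0.2337 0.0386 -0.0021; 0.0386 0.2272 0.0074; -0.0021 0.0074 0.1198]
step 3: x^-=[-0.7518, 1.1481, -1.7583]  P^-=[0.5187 -0.0047 -0.0177; -0.0047 0.3721 -0.0226; -0.0177 -0.0226 0.3531]  S=[0.9448 -0.0927 0.0115; -0.0927 0.8937 -0.0370; 0.0115 -0.0370 0.5489]  K=[0.5497 0.0104 -0.1082; -0.0584 0.4042 -0.0935; 0.0394 0.0465 0.6529]  nu=[0.1596, -4.3974, -0.5465]  x^+=[-0.6507, -0.5874, -2.3135]  P^+=[0.2290 0.0357 -0.0015; 0.0357 0.2108 0.0076; -0.0015 0.0076 0.1178]

P_post[2,1] = 0.0076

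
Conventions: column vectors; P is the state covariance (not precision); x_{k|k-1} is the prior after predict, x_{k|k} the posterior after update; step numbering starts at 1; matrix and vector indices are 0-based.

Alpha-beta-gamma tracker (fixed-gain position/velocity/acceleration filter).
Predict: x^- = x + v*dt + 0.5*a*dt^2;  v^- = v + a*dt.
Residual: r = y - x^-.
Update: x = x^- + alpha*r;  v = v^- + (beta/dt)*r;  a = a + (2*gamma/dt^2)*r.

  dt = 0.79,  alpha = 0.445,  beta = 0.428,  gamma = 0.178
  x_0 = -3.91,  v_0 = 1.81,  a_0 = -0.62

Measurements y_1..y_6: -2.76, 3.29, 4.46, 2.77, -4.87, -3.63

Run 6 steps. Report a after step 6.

a_post = -9.3962

step 1: x_pred=-2.6736  r=-0.0864  x^+=-2.7120  v^+=1.2734  a^+=-0.6693
step 2: x_pred=-1.9149  r=5.2049  x^+=0.4013  v^+=3.5645  a^+=2.2997
step 3: x_pred=3.9349  r=0.5251  x^+=4.1685  v^+=5.6658  a^+=2.5993
step 4: x_pred=9.4556  r=-6.6856  x^+=6.4805  v^+=4.0971  a^+=-1.2144
step 5: x_pred=9.3383  r=-14.2083  x^+=3.0156  v^+=-4.5599  a^+=-9.3191
step 6: x_pred=-3.4947  r=-0.1353  x^+=-3.5549  v^+=-11.9952  a^+=-9.3962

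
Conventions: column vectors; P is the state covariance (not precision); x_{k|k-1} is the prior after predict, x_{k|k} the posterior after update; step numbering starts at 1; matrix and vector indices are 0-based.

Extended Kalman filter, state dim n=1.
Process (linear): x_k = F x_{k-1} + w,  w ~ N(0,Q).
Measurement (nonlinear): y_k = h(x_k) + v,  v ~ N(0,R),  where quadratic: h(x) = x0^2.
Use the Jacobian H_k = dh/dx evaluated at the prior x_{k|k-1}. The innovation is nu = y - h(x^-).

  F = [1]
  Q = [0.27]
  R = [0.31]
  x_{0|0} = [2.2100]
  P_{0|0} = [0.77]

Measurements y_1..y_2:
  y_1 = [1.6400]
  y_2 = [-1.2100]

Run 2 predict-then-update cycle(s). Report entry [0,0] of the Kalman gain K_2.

step 1: x^-=[2.2100]  P^-=[1.0400]  H_jac=[4.4200]  S=[20.6279]  K=[0.2228]  nu=[-3.2441]  x^+=[1.4871]  P^+=[0.0156]
step 2: x^-=[1.4871]  P^-=[0.2856]  H_jac=[2.9741]  S=[2.8365]  K=[0.2995]  nu=[-3.4214]  x^+=[0.4624]  P^+=[0.0312]

K[0,0] = 0.2995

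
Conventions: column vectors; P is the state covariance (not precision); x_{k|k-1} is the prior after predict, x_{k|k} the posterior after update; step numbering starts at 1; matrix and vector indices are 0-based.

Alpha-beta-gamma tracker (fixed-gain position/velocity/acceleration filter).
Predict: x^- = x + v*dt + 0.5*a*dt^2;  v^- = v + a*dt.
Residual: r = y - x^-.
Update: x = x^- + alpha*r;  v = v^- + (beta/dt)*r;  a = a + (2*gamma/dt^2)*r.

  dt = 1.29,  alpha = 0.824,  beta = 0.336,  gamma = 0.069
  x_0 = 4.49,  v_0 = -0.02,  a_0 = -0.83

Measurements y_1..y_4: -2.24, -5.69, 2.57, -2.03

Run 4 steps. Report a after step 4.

step 1: x_pred=3.7736  r=-6.0136  x^+=-1.1816  v^+=-2.6570  a^+=-1.3287
step 2: x_pred=-5.7147  r=0.0247  x^+=-5.6944  v^+=-4.3646  a^+=-1.3266
step 3: x_pred=-12.4285  r=14.9985  x^+=-0.0697  v^+=-2.1694  a^+=-0.0829
step 4: x_pred=-2.9372  r=0.9072  x^+=-2.1897  v^+=-2.0400  a^+=-0.0076

a_post = -0.0076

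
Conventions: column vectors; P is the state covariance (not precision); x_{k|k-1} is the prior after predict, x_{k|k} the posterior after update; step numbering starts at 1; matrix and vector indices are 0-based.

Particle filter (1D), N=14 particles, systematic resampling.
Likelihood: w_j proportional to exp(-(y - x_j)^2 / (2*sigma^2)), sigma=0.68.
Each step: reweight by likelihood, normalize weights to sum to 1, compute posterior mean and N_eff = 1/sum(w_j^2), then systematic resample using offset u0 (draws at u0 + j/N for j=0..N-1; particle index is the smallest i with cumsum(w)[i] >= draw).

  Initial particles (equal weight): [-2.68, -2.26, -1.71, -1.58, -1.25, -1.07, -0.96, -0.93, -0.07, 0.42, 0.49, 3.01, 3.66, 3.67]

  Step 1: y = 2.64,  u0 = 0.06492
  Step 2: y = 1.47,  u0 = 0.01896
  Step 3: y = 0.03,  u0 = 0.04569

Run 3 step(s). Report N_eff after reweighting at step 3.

N_eff = 14.0000

step 1: w=[0.0000, 0.0000, 0.0000, 0.0000, 0.0000, 0.0000, 0.0000, 0.0000, 0.0002, 0.0032, 0.0045, 0.5687, 0.2141, 0.2094]  mean=3.2671  Neff=2.4209  idx=[11, 11, 11, 11, 11, 11, 11, 11, 12, 12, 12, 13, 13, 13]
step 2: w=[0.1187, 0.1187, 0.1187, 0.1187, 0.1187, 0.1187, 0.1187, 0.1187, 0.0086, 0.0086, 0.0086, 0.0082, 0.0082, 0.0082]  mean=3.0431  Neff=8.8412  idx=[0, 0, 1, 1, 2, 3, 3, 4, 4, 5, 6, 6, 7, 7]
step 3: w=[0.0714, 0.0714, 0.0714, 0.0714, 0.0714, 0.0714, 0.0714, 0.0714, 0.0714, 0.0714, 0.0714, 0.0714, 0.0714, 0.0714]  mean=3.0100  Neff=14.0000  idx=[0, 1, 2, 3, 4, 5, 6, 7, 8, 9, 10, 11, 12, 13]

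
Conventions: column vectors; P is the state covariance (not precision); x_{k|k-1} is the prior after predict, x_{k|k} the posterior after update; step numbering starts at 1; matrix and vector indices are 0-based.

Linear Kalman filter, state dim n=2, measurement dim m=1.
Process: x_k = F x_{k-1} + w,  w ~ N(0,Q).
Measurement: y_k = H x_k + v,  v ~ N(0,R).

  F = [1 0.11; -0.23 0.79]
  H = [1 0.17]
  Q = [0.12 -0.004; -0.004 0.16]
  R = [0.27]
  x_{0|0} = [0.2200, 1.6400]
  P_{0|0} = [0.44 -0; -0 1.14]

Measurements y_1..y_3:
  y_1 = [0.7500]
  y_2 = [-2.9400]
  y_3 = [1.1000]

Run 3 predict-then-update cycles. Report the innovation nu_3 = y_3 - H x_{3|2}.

step 1: x^-=[0.4004, 1.2450]  P^-=[0.5738 -0.0061; -0.0061 0.8948]  S=[0.8676]  K=[0.6602; 0.1683]  nu=[0.1380]  x^+=[0.4915, 1.2682]  P^+=[0.1957 -0.1025; -0.1025 0.8702]
step 2: x^-=[0.6310, 0.8888]  P^-=[0.3037 -0.0518; -0.0518 0.7507]  S=[0.5777]  K=[0.5103; 0.1313]  nu=[-3.7221]  x^+=[-1.2686, 0.4002]  P^+=[0.1532 -0.0905; -0.0905 0.7407]
step 3: x^-=[-1.2246, 0.6079]  P^-=[0.2622 -0.0440; -0.0440 0.6633]  S=[0.5364]  K=[0.4749; 0.1281]  nu=[2.2212]  x^+=[-0.1697, 0.8924]  P^+=[0.1413 -0.0767; -0.0767 0.6545]

innov = [2.2212]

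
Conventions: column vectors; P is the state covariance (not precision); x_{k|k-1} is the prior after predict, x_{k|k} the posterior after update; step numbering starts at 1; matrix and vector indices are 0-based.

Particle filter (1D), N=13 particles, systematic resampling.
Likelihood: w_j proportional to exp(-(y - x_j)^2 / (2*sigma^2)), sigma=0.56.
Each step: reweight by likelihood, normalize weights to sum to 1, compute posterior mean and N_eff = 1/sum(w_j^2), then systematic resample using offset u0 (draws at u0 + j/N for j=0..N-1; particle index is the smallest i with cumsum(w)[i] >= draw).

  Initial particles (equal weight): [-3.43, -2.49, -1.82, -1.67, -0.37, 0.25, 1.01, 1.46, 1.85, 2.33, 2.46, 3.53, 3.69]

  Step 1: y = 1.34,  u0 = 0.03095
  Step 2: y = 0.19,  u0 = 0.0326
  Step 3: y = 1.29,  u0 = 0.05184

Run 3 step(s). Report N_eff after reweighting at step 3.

step 1: w=[0.0000, 0.0000, 0.0000, 0.0000, 0.0032, 0.0504, 0.2817, 0.3275, 0.2214, 0.0702, 0.0454, 0.0002, 0.0001]  mean=1.4597  Neff=4.0785  idx=[5, 6, 6, 6, 7, 7, 7, 7, 7, 8, 8, 8, 9]
step 2: w=[0.4073, 0.1402, 0.1402, 0.1402, 0.0313, 0.0313, 0.0313, 0.0313, 0.0313, 0.0051, 0.0051, 0.0051, 0.0003]  mean=0.7840  Neff=4.3500  idx=[0, 0, 0, 0, 0, 1, 1, 2, 2, 3, 3, 5, 8]
step 3: w=[0.0220, 0.0220, 0.0220, 0.0220, 0.0220, 0.1090, 0.1090, 0.1090, 0.1090, 0.1090, 0.1090, 0.1180, 0.1180]  mean=1.0325  Neff=9.8487  idx=[2, 5, 5, 6, 7, 7, 8, 9, 10, 10, 11, 12, 12]

N_eff = 9.8487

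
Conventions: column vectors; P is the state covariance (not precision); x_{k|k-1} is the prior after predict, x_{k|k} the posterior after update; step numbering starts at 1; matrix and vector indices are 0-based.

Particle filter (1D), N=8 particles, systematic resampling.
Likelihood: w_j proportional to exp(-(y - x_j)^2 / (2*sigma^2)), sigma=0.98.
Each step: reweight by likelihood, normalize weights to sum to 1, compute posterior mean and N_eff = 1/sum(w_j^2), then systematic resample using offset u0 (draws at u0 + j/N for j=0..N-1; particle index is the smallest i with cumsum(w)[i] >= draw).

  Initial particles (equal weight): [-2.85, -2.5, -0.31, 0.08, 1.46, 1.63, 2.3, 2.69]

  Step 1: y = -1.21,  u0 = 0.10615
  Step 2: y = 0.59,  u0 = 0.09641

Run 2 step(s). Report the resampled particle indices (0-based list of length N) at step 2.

step 1: w=[0.1381, 0.2356, 0.3675, 0.2356, 0.0137, 0.0084, 0.0009, 0.0002]  mean=-1.0413  Neff=3.7681  idx=[0, 1, 1, 2, 2, 2, 3, 4]
step 2: w=[0.0006, 0.0020, 0.0020, 0.1857, 0.1857, 0.1857, 0.2473, 0.1909]  mean=0.1143  Neff=4.9720  idx=[3, 4, 4, 5, 6, 6, 7, 7]

resampled_idx = [3, 4, 4, 5, 6, 6, 7, 7]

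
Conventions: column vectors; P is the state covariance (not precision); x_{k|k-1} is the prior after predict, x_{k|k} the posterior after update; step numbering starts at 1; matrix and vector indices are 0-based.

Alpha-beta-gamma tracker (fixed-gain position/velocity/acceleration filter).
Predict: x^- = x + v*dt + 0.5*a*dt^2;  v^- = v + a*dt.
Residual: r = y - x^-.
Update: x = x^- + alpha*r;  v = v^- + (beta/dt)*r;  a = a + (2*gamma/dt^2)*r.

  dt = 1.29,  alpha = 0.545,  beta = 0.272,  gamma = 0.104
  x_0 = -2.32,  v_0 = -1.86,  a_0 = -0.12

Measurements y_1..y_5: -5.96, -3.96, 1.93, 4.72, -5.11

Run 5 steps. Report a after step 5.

a_post = 0.3515

step 1: x_pred=-4.8192  r=-1.1408  x^+=-5.4410  v^+=-2.2553  a^+=-0.2626
step 2: x_pred=-8.5688  r=4.6088  x^+=-6.0570  v^+=-1.6223  a^+=0.3135
step 3: x_pred=-7.8889  r=9.8189  x^+=-2.5376  v^+=0.8525  a^+=1.5408
step 4: x_pred=-0.1559  r=4.8759  x^+=2.5014  v^+=3.8682  a^+=2.1502
step 5: x_pred=9.2805  r=-14.3905  x^+=1.4377  v^+=3.6077  a^+=0.3515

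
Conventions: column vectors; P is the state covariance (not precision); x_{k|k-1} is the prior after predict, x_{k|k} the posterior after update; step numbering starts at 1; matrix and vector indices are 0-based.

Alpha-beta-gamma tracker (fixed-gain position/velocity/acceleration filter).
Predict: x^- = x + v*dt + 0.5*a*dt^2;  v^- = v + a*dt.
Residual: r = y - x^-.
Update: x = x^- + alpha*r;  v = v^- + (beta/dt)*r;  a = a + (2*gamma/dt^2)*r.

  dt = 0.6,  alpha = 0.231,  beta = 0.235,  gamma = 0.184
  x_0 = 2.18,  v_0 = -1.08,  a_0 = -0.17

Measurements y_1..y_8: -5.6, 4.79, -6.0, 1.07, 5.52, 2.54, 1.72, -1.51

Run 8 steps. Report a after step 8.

step 1: x_pred=1.5014  r=-7.1014  x^+=-0.1390  v^+=-3.9634  a^+=-7.4292
step 2: x_pred=-3.8543  r=8.6443  x^+=-1.8575  v^+=-5.0352  a^+=1.4072
step 3: x_pred=-4.6253  r=-1.3747  x^+=-4.9429  v^+=-4.7293  a^+=0.0020
step 4: x_pred=-7.7801  r=8.8501  x^+=-5.7357  v^+=-1.2619  a^+=9.0487
step 5: x_pred=-4.8641  r=10.3841  x^+=-2.4654  v^+=8.2345  a^+=19.6636
step 6: x_pred=6.0148  r=-3.4748  x^+=5.2121  v^+=18.6717  a^+=16.1116
step 7: x_pred=19.3152  r=-17.5952  x^+=15.2507  v^+=21.4472  a^+=-1.8746
step 8: x_pred=27.7816  r=-29.2916  x^+=21.0152  v^+=8.8499  a^+=-31.8171

a_post = -31.8171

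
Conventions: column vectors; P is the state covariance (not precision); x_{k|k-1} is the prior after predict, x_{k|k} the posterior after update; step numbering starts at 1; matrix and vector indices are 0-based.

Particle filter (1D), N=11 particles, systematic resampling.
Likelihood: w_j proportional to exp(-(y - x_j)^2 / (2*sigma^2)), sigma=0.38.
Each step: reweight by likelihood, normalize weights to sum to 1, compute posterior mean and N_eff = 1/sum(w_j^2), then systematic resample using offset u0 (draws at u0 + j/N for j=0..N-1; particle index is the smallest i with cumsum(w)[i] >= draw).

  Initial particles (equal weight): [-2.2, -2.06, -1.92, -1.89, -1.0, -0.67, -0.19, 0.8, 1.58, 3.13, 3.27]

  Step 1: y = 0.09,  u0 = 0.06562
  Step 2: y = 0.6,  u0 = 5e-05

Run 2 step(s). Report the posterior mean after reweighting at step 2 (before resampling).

post_mean = 0.4558

step 1: w=[0.0000, 0.0000, 0.0000, 0.0000, 0.0150, 0.1243, 0.7000, 0.1603, 0.0004, 0.0000, 0.0000]  mean=-0.1024  Neff=1.8820  idx=[5, 6, 6, 6, 6, 6, 6, 6, 6, 7, 7]
step 2: w=[0.0014, 0.0432, 0.0432, 0.0432, 0.0432, 0.0432, 0.0432, 0.0432, 0.0432, 0.3265, 0.3265]  mean=0.4558  Neff=4.3836  idx=[0, 3, 5, 7, 9, 9, 9, 9, 10, 10, 10]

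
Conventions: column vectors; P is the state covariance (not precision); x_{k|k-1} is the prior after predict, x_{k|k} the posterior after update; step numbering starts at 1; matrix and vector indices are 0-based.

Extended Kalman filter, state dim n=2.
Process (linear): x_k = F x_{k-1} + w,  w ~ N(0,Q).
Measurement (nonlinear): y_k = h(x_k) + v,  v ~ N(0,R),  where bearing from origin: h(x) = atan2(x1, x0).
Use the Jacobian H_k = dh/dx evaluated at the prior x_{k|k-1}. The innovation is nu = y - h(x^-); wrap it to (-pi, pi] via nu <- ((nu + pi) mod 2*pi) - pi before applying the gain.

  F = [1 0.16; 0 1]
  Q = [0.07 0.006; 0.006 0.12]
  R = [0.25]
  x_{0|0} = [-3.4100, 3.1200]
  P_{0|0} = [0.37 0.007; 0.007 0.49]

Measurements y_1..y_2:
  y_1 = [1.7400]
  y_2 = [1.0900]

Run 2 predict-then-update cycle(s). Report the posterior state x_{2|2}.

x_post = [-1.7147, 3.8014]

step 1: x^-=[-2.9108, 3.1200]  P^-=[0.4548 0.0914; 0.0914 0.6100]  H_jac=[-0.1714 -0.1599]  S=[0.2840]  K=[-0.3259; -0.3986]  nu=[-0.5815]  x^+=[-2.7213, 3.3518]  P^+=[0.4246 0.0545; 0.0545 0.5649]
step 2: x^-=[-2.1850, 3.3518]  P^-=[0.5265 0.1509; 0.1509 0.6849]  H_jac=[-0.2094 -0.1365]  S=[0.2945]  K=[-0.4443; -0.4247]  nu=[-1.0585]  x^+=[-1.7147, 3.8014]  P^+=[0.4684 0.0953; 0.0953 0.6318]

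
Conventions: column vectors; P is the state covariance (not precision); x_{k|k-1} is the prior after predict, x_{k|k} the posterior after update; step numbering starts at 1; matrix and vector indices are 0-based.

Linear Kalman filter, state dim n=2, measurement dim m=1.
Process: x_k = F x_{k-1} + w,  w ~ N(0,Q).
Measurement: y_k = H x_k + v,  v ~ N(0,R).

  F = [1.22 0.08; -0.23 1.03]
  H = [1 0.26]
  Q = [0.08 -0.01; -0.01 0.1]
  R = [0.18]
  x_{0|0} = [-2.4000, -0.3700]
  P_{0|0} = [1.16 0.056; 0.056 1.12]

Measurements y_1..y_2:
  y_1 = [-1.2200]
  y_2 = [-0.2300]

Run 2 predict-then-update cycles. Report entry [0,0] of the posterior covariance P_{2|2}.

step 1: x^-=[-2.9576, 0.1709]  P^-=[1.8246 -0.1739; -0.1739 1.3230]  S=[2.0037]  K=[0.8881; 0.0849]  nu=[1.6932]  x^+=[-1.4539, 0.3147]  P^+=[0.2443 -0.3250; -0.3250 1.3086]
step 2: x^-=[-1.7486, 0.6585]  P^-=[0.3886 -0.3731; -0.3731 1.6552]  S=[0.4865]  K=[0.5994; 0.1177]  nu=[1.3474]  x^+=[-0.9410, 0.8171]  P^+=[0.2138 -0.4074; -0.4074 1.6484]

P_post[0,0] = 0.2138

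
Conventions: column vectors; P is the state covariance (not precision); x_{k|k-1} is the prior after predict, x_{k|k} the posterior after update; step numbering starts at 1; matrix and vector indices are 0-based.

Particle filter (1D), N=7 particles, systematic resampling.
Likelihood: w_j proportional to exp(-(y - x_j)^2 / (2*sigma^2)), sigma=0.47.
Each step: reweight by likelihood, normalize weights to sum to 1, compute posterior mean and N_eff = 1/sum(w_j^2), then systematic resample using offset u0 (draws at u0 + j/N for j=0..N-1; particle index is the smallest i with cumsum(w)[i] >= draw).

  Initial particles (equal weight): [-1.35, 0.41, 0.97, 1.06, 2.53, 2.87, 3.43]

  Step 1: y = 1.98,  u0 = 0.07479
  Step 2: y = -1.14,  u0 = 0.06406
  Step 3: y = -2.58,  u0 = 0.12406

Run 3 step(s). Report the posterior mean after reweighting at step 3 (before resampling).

post_mean = 0.9776

step 1: w=[0.0000, 0.0041, 0.1069, 0.1584, 0.5424, 0.1791, 0.0092]  mean=2.1910  Neff=2.7559  idx=[2, 3, 4, 4, 4, 4, 5]
step 2: w=[0.7064, 0.2936, 0.0000, 0.0000, 0.0000, 0.0000, 0.0000]  mean=0.9964  Neff=1.7088  idx=[0, 0, 0, 0, 0, 1, 1]
step 3: w=[0.1831, 0.1831, 0.1831, 0.1831, 0.1831, 0.0423, 0.0423]  mean=0.9776  Neff=5.8425  idx=[0, 1, 2, 3, 3, 4, 6]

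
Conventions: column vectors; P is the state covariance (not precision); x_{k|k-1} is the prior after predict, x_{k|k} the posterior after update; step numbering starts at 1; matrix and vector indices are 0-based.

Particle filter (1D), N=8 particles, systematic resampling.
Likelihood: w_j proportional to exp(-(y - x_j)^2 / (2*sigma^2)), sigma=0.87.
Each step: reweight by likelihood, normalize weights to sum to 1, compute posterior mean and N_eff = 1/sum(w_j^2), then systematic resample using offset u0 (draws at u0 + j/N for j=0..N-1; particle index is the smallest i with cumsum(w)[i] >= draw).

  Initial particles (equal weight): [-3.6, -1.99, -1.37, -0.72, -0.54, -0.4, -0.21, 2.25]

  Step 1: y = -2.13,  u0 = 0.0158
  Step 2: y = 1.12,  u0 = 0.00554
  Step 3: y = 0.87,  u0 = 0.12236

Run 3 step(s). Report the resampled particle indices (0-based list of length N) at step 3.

resampled_idx = [2, 3, 4, 4, 5, 6, 7, 7]

step 1: w=[0.0925, 0.3807, 0.2633, 0.1037, 0.0726, 0.0534, 0.0338, 0.0000]  mean=-1.5937  Neff=4.1181  idx=[0, 1, 1, 1, 2, 2, 3, 4]
step 2: w=[0.0000, 0.0055, 0.0055, 0.0055, 0.0542, 0.0542, 0.3478, 0.5274]  mean=-0.7164  Neff=2.4687  idx=[2, 6, 6, 6, 7, 7, 7, 7]
step 3: w=[0.0027, 0.1144, 0.1144, 0.1144, 0.1635, 0.1635, 0.1635, 0.1635]  mean=-0.6058  Neff=6.8395  idx=[2, 3, 4, 4, 5, 6, 7, 7]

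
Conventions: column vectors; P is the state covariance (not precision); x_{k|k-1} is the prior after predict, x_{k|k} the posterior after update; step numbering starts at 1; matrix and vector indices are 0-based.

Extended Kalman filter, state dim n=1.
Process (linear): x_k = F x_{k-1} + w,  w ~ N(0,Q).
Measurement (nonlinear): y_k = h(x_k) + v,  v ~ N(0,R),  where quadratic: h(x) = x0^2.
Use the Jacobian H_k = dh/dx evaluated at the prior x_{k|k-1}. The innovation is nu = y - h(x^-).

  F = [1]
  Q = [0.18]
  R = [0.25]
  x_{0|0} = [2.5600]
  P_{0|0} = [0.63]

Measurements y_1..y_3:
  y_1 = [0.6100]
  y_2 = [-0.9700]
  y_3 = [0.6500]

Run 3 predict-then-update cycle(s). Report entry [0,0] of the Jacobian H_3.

step 1: x^-=[2.5600]  P^-=[0.8100]  H_jac=[5.1200]  S=[21.4837]  K=[0.1930]  nu=[-5.9436]  x^+=[1.4126]  P^+=[0.0094]
step 2: x^-=[1.4126]  P^-=[0.1894]  H_jac=[2.8253]  S=[1.7621]  K=[0.3037]  nu=[-2.9656]  x^+=[0.5119]  P^+=[0.0269]
step 3: x^-=[0.5119]  P^-=[0.2069]  H_jac=[1.0238]  S=[0.4669]  K=[0.4537]  nu=[0.3879]  x^+=[0.6879]  P^+=[0.1108]

H_jac[0,0] = 1.0238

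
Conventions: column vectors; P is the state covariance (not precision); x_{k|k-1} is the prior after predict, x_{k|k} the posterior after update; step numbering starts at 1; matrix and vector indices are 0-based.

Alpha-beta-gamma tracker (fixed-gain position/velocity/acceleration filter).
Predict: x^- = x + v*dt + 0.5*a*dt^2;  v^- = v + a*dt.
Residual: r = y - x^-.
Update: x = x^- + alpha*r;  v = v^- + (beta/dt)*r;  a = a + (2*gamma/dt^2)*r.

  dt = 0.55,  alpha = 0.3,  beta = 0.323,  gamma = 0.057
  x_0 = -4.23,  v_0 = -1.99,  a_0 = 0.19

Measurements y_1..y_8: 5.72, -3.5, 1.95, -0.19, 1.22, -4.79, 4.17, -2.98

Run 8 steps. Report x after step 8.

x_post = -3.1103

step 1: x_pred=-5.2958  r=11.0158  x^+=-1.9910  v^+=4.5838  a^+=4.3414
step 2: x_pred=1.1867  r=-4.6867  x^+=-0.2193  v^+=4.2192  a^+=2.5752
step 3: x_pred=2.4907  r=-0.5407  x^+=2.3285  v^+=5.3180  a^+=2.3714
step 4: x_pred=5.6121  r=-5.8021  x^+=3.8714  v^+=3.2149  a^+=0.1848
step 5: x_pred=5.6676  r=-4.4476  x^+=4.3333  v^+=0.7046  a^+=-1.4913
step 6: x_pred=4.4953  r=-9.2853  x^+=1.7097  v^+=-5.5686  a^+=-4.9905
step 7: x_pred=-2.1078  r=6.2778  x^+=-0.2245  v^+=-4.6266  a^+=-2.6246
step 8: x_pred=-3.1661  r=0.1861  x^+=-3.1103  v^+=-5.9608  a^+=-2.5545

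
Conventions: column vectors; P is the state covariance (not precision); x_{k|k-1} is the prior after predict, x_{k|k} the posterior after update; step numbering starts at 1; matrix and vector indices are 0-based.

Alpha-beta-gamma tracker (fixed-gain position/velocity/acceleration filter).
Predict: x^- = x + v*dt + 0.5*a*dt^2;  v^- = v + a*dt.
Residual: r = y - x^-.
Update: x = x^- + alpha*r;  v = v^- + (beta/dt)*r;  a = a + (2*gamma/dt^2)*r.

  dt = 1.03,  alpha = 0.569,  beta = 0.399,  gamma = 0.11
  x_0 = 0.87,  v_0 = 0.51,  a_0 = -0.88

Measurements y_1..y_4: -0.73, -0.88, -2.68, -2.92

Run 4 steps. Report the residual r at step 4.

resid = 3.3635

step 1: x_pred=0.9285  r=-1.6585  x^+=-0.0152  v^+=-1.0389  a^+=-1.2239
step 2: x_pred=-1.7345  r=0.8545  x^+=-1.2483  v^+=-1.9685  a^+=-1.0467
step 3: x_pred=-3.8311  r=1.1511  x^+=-3.1761  v^+=-2.6008  a^+=-0.8080
step 4: x_pred=-6.2835  r=3.3635  x^+=-4.3697  v^+=-2.1301  a^+=-0.1105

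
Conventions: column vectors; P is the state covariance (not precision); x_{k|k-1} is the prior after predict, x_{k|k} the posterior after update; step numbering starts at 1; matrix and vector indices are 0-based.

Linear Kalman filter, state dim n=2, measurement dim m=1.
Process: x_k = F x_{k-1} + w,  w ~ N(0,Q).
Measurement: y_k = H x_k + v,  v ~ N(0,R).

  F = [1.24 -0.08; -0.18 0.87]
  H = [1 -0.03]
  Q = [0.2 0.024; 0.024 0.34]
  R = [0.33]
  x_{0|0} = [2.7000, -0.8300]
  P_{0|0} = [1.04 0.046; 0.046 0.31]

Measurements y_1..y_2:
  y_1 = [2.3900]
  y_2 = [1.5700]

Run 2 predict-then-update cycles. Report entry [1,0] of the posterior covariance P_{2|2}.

step 1: x^-=[3.4144, -1.2081]  P^-=[1.7920 -0.1794; -0.1794 0.5939]  S=[2.1333]  K=[0.8425; -0.0925]  nu=[-1.0606]  x^+=[2.5208, -1.1100]  P^+=[0.2776 -0.0132; -0.0132 0.5757]
step 2: x^-=[3.2146, -1.4195]  P^-=[0.6332 -0.0925; -0.0925 0.7889]  S=[0.9695]  K=[0.6560; -0.1198]  nu=[-1.6871]  x^+=[2.1078, -1.2173]  P^+=[0.2160 -0.0163; -0.0163 0.7750]

P_post[1,0] = -0.0163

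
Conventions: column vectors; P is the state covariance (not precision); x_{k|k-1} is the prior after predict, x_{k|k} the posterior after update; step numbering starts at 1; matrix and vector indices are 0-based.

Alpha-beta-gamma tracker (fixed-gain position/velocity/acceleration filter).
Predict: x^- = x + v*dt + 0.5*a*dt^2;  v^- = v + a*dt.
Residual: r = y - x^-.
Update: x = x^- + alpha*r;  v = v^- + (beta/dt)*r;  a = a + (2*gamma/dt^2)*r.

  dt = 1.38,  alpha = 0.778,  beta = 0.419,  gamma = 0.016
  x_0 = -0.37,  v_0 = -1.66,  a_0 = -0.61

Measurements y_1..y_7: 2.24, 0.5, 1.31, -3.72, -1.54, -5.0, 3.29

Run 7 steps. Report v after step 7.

v_post = 0.9521

step 1: x_pred=-3.2416  r=5.4816  x^+=1.0231  v^+=-0.8374  a^+=-0.5179
step 2: x_pred=-0.6257  r=1.1257  x^+=0.2501  v^+=-1.2103  a^+=-0.4990
step 3: x_pred=-1.8953  r=3.2053  x^+=0.5984  v^+=-0.9257  a^+=-0.4451
step 4: x_pred=-1.1029  r=-2.6171  x^+=-3.1390  v^+=-2.3346  a^+=-0.4891
step 5: x_pred=-6.8264  r=5.2864  x^+=-2.7136  v^+=-1.4044  a^+=-0.4003
step 6: x_pred=-5.0329  r=0.0329  x^+=-5.0073  v^+=-1.9468  a^+=-0.3997
step 7: x_pred=-8.0745  r=11.3645  x^+=0.7671  v^+=0.9521  a^+=-0.2087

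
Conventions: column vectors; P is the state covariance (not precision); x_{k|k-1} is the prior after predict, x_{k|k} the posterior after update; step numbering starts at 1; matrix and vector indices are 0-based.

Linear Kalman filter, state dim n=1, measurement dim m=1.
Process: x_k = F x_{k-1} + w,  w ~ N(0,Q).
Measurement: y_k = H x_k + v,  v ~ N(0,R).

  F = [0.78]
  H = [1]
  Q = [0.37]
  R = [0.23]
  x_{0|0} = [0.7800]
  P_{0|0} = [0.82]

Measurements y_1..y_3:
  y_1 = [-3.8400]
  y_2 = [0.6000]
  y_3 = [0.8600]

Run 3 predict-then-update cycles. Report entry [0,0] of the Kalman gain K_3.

step 1: x^-=[0.6084]  P^-=[0.8689]  S=[1.0989]  K=[0.7907]  nu=[-4.4484]  x^+=[-2.9089]  P^+=[0.1819]
step 2: x^-=[-2.2690]  P^-=[0.4806]  S=[0.7106]  K=[0.6763]  nu=[2.8690]  x^+=[-0.3285]  P^+=[0.1556]
step 3: x^-=[-0.2563]  P^-=[0.4646]  S=[0.6946]  K=[0.6689]  nu=[1.1163]  x^+=[0.4904]  P^+=[0.1538]

K[0,0] = 0.6689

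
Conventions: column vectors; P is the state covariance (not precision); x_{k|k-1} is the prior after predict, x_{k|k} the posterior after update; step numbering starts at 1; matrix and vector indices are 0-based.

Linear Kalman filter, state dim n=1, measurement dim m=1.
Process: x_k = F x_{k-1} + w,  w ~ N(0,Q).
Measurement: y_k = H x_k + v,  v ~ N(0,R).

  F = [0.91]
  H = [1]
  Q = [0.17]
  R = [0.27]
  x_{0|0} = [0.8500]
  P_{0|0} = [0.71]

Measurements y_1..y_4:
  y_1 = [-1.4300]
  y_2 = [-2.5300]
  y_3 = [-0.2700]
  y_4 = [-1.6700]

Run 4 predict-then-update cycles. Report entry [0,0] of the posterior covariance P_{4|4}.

P_post[0,0] = 0.1390

step 1: x^-=[0.7735]  P^-=[0.7580]  S=[1.0280]  K=[0.7373]  nu=[-2.2035]  x^+=[-0.8512]  P^+=[0.1991]
step 2: x^-=[-0.7746]  P^-=[0.3349]  S=[0.6049]  K=[0.5536]  nu=[-1.7554]  x^+=[-1.7464]  P^+=[0.1495]
step 3: x^-=[-1.5892]  P^-=[0.2938]  S=[0.5638]  K=[0.5211]  nu=[1.3192]  x^+=[-0.9018]  P^+=[0.1407]
step 4: x^-=[-0.8206]  P^-=[0.2865]  S=[0.5565]  K=[0.5148]  nu=[-0.8494]  x^+=[-1.2579]  P^+=[0.1390]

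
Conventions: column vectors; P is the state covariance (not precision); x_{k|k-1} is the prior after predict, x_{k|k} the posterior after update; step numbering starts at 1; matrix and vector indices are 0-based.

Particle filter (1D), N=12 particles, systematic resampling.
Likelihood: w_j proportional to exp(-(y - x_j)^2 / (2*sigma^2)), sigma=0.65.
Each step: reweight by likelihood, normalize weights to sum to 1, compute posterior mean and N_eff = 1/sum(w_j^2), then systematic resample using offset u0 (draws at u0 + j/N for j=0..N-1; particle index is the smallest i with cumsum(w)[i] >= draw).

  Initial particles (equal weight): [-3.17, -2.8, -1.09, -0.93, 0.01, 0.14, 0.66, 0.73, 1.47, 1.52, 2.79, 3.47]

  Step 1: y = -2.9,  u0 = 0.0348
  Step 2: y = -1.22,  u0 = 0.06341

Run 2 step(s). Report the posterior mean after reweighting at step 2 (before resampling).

post_mean = -2.8650

step 1: w=[0.4737, 0.5103, 0.0107, 0.0052, 0.0000, 0.0000, 0.0000, 0.0000, 0.0000, 0.0000, 0.0000, 0.0000]  mean=-2.9471  Neff=2.0619  idx=[0, 0, 0, 0, 0, 0, 1, 1, 1, 1, 1, 1]
step 2: w=[0.0293, 0.0293, 0.0293, 0.0293, 0.0293, 0.0293, 0.1374, 0.1374, 0.1374, 0.1374, 0.1374, 0.1374]  mean=-2.8650  Neff=8.4468  idx=[2, 5, 6, 7, 7, 8, 8, 9, 10, 10, 11, 11]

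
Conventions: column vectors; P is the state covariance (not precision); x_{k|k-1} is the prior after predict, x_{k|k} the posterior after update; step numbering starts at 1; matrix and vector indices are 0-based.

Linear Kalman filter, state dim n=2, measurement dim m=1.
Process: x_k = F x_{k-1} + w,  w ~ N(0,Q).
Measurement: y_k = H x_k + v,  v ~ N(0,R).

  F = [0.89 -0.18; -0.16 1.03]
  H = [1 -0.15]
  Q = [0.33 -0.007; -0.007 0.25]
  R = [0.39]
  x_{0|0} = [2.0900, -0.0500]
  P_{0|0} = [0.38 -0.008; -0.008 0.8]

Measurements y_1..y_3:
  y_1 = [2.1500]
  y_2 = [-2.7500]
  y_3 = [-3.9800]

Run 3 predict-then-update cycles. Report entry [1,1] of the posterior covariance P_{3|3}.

P_post[1,1] = 1.2572

step 1: x^-=[1.8691, -0.3859]  P^-=[0.6595 -0.2170; -0.2170 1.1111]  S=[1.1396]  K=[0.6073; -0.3367]  nu=[0.2230]  x^+=[2.0045, -0.4610]  P^+=[0.2392 0.0160; 0.0160 0.9819]
step 2: x^-=[1.8670, -0.7955]  P^-=[0.5462 -0.2080; -0.2080 1.2926]  S=[1.0277]  K=[0.5618; -0.3911]  nu=[-4.7363]  x^+=[-0.7941, 1.0567]  P^+=[0.2218 0.0178; 0.0178 1.1354]
step 3: x^-=[-0.8969, 1.2154]  P^-=[0.5368 -0.2323; -0.2323 1.4544]  S=[1.0292]  K=[0.5554; -0.4377]  nu=[-2.9008]  x^+=[-2.5080, 2.4850]  P^+=[0.2193 0.0179; 0.0179 1.2572]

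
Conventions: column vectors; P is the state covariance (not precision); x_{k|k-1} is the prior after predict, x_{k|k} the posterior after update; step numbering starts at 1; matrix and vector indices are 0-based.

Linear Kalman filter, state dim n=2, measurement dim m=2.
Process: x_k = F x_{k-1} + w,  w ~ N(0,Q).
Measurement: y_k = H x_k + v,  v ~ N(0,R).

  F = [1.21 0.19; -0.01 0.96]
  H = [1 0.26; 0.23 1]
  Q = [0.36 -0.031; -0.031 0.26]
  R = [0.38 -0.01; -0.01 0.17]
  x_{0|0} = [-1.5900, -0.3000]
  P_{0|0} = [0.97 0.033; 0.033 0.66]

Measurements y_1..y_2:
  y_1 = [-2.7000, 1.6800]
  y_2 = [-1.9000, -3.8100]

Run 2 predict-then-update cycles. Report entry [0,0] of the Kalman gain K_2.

K[0,0] = 0.6854

step 1: x^-=[-1.9809, -0.2721]  P^-=[1.8192 0.1159; 0.1159 0.8677]  S=[2.3181 0.7569; 0.7569 1.1873]  K=[0.8219 -0.0739; -0.1246 0.8327]  nu=[-0.6484, 2.4077]  x^+=[-2.6917, 1.8136]  P^+=[0.3387 -0.0987; -0.0987 0.1655]
step 2: x^-=[-2.9124, 1.7679]  P^-=[0.8165 -0.1194; -0.1194 0.4145]  S=[1.1625 0.1591; 0.1591 0.5727]  K=[0.6854 -0.0709; -0.1065 0.7053]  nu=[0.5527, -4.9081]  x^+=[-2.1858, -1.7525]  P^+=[0.2830 -0.0840; -0.0840 0.1403]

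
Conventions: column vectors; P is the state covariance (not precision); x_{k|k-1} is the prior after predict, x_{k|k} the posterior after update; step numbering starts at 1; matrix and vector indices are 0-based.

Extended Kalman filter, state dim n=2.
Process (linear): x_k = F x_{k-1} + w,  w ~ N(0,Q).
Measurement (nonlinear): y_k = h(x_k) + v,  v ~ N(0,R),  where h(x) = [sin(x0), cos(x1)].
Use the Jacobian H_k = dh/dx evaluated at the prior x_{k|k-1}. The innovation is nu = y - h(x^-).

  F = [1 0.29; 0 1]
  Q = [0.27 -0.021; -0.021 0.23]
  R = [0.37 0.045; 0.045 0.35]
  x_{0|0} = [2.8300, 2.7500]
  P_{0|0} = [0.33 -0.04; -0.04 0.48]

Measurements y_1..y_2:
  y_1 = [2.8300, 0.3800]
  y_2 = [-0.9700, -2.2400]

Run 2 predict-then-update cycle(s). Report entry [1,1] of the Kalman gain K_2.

K[1,1] = -0.7015

step 1: x^-=[3.6275, 2.7500]  P^-=[0.6172 0.0782; 0.0782 0.7100]  H_jac=[-0.8843 0.0000; 0.0000 -0.3817]  S=[0.8526 0.0714; 0.0714 0.4534]  K=[-0.6431 0.0354; -0.0315 -0.5927]  nu=[3.2970, 1.3043]  x^+=[1.5535, 1.8732]  P^+=[0.2673 0.0433; 0.0433 0.5472]
step 2: x^-=[2.0967, 1.8732]  P^-=[0.6084 0.1810; 0.1810 0.7772]  H_jac=[-0.5020 0.0000; 0.0000 -0.9546]  S=[0.5233 0.1318; 0.1318 1.0583]  K=[-0.5601 -0.0936; 0.0029 -0.7015]  nu=[-1.8349, -1.9422]  x^+=[3.3061, 3.2301]  P^+=[0.4212 0.0607; 0.0607 0.2570]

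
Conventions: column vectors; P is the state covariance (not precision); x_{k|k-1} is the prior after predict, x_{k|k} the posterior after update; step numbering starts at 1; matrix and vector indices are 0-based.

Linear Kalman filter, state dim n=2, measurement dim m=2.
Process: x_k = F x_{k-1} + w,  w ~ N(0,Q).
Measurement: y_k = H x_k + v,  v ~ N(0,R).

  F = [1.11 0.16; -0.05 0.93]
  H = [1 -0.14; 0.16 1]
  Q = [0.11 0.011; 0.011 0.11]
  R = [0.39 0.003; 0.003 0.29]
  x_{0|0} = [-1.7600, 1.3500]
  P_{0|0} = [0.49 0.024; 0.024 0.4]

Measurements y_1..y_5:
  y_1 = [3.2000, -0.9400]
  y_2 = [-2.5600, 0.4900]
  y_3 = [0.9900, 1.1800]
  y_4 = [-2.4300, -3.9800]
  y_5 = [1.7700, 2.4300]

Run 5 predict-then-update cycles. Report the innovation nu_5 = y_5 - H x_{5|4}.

innov = [3.3085, 3.8479]

step 1: x^-=[-1.7376, 1.3435]  P^-=[0.7325 0.0679; 0.0679 0.4550]  S=[1.1124 0.1229; 0.1229 0.7854]  K=[0.6349 0.1363; -0.0628 0.6029]  nu=[5.1257, -2.0055]  x^+=[1.2431, -0.1876]  P^+=[0.2483 0.0017; 0.0017 0.1744]
step 2: x^-=[1.3499, -0.2366]  P^-=[0.4209 0.0249; 0.0249 0.2613]  S=[0.8091 0.0581; 0.0581 0.5700]  K=[0.5080 0.1101; -0.0482 0.4703]  nu=[-3.9430, 0.5106]  x^+=[-0.5972, 0.1935]  P^+=[0.1987 0.0017; 0.0017 0.1360]
step 3: x^-=[-0.6319, 0.2099]  P^-=[0.3589 0.0219; 0.0219 0.2279]  S=[0.7472 0.0499; 0.0499 0.5341]  K=[0.4692 0.1047; -0.0426 0.4373]  nu=[1.6513, 1.0713]  x^+=[0.2550, 0.6079]  P^+=[0.1836 0.0024; 0.0024 0.1263]
step 4: x^-=[0.3803, 0.5526]  P^-=[0.3403 0.0220; 0.0220 0.2195]  S=[0.7285 0.0483; 0.0483 0.5252]  K=[0.4561 0.1037; -0.0403 0.4283]  nu=[-2.7330, -4.5935]  x^+=[-1.3425, -1.3045]  P^+=[0.1786 0.0029; 0.0029 0.1236]
step 5: x^-=[-1.6989, -1.1461]  P^-=[0.3342 0.0224; 0.0224 0.2171]  S=[0.7222 0.0480; 0.0480 0.5228]  K=[0.4515 0.1037; -0.0393 0.4257]  nu=[3.3085, 3.8479]  x^+=[0.1941, 0.3619]  P^+=[0.1769 0.0031; 0.0031 0.1228]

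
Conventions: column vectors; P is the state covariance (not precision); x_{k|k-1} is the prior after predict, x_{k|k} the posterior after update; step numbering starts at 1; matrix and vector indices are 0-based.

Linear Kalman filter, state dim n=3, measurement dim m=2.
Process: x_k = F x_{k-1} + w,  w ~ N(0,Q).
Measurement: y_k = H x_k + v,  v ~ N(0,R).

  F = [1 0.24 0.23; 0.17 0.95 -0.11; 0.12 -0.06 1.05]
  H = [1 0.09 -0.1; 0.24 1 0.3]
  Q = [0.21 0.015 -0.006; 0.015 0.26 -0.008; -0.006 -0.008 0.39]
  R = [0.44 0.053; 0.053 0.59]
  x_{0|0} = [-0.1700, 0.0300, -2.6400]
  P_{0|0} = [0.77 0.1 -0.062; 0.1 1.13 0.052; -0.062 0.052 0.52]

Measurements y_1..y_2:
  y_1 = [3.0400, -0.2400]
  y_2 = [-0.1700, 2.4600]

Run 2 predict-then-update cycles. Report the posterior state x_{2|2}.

x_post = [0.2994, 2.1280, -2.8626]

step 1: x^-=[-0.7700, 0.2900, -2.7942]  P^-=[1.0978 0.5038 0.1382; 0.5038 1.3321 -0.0644; 0.1382 -0.0644 0.9548]  S=[1.6224 0.9653; 0.9653 2.2944]  K=[0.6488 0.0795; 0.0222 0.6155; -0.0580 0.1356]  nu=[3.5045, 0.4931]  x^+=[1.5428, 0.6713, -2.9304]  P^+=[0.3008 -0.0190 0.0939; -0.0190 0.4356 -0.2223; 0.0939 -0.2223 0.9224]
step 2: x^-=[1.0300, 1.2223, -2.9321]  P^-=[0.5942 0.0739 0.2954; 0.0739 0.7098 -0.3429; 0.2954 -0.3429 1.4648]  S=[1.0150 0.3976; 0.3976 1.3381]  K=[0.5359 0.0688; -0.0151 0.4713; 0.0762 0.1025]  nu=[-1.6032, 1.8701]  x^+=[0.2994, 2.1280, -2.8626]  P^+=[0.2670 -0.0613 0.2206; -0.0613 0.4180 -0.4200; 0.2206 -0.4200 1.4386]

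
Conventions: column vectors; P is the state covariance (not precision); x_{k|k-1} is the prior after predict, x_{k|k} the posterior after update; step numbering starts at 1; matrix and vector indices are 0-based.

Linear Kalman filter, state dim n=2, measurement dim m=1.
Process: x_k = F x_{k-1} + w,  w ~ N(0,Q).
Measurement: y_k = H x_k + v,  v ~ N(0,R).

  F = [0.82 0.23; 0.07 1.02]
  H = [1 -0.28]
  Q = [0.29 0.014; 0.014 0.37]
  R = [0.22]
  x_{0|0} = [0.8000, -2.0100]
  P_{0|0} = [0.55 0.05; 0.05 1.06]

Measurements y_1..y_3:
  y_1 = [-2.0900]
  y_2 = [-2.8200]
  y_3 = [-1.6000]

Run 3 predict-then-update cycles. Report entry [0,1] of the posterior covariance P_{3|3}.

step 1: x^-=[0.1937, -1.9942]  P^-=[0.7348 0.3369; 0.3369 1.4827]  S=[0.8823]  K=[0.7258; -0.0887]  nu=[-2.8421]  x^+=[-1.8692, -1.7421]  P^+=[0.2699 0.3937; 0.3937 1.4757]
step 2: x^-=[-1.9334, -1.9078]  P^-=[0.6981 0.7113; 0.7113 1.9629]  S=[0.6736]  K=[0.7406; 0.2401]  nu=[-1.4208]  x^+=[-2.9856, -2.2488]  P^+=[0.3286 0.5915; 0.5915 1.9241]
step 3: x^-=[-2.9655, -2.5028]  P^-=[0.8358 0.9885; 0.9885 2.4579]  S=[0.6950]  K=[0.8044; 0.4322]  nu=[0.6647]  x^+=[-2.4308, -2.2156]  P^+=[0.3861 0.7469; 0.7469 2.3281]

P_post[0,1] = 0.7469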